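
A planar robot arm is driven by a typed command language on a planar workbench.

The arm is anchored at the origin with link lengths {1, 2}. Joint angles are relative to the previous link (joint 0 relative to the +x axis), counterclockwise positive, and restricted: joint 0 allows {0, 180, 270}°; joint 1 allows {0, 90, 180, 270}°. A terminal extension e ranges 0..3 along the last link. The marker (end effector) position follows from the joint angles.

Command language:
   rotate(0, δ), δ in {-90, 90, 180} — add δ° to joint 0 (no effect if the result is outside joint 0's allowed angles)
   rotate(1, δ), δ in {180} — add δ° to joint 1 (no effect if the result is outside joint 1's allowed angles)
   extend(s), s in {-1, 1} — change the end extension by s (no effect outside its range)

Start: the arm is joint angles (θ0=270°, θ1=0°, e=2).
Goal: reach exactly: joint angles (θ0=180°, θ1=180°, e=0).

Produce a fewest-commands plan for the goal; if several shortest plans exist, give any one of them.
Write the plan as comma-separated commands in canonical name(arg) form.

rotate(1, 180), extend(-1), extend(-1), rotate(0, -90)

from: joint angles (θ0=270°, θ1=0°, e=2)
1. rotate(1, 180) → joint angles (θ0=270°, θ1=180°, e=2)
2. extend(-1) → joint angles (θ0=270°, θ1=180°, e=1)
3. extend(-1) → joint angles (θ0=270°, θ1=180°, e=0)
4. rotate(0, -90) → joint angles (θ0=180°, θ1=180°, e=0)
minimal: 4 command(s), checked below 4.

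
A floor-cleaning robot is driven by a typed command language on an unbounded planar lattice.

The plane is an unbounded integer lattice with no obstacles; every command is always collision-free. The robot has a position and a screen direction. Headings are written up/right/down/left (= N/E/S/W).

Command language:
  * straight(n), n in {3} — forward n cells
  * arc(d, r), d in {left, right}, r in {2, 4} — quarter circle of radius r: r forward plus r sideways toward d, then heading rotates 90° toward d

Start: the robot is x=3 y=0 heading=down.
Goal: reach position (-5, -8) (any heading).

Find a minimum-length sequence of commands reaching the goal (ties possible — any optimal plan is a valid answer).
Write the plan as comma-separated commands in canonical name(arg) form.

initial: x=3 y=0 heading=down
t=1 arc(right, 4) ⇒ x=-1 y=-4 heading=left
t=2 arc(left, 4) ⇒ x=-5 y=-8 heading=down
minimal: 2 command(s), checked below 2.

arc(right, 4), arc(left, 4)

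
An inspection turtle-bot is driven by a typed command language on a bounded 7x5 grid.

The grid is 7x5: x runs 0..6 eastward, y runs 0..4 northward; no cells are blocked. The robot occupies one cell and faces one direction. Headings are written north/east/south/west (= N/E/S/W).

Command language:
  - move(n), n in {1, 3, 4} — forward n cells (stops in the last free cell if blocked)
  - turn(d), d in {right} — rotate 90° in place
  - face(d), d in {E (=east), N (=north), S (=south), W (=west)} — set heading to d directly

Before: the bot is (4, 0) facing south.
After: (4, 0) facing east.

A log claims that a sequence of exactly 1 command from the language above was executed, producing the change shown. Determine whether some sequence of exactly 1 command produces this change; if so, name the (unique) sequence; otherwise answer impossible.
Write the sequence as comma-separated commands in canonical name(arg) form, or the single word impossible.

key: parked at (4,0) the whole time — nothing moves the robot
from: (4, 0) facing south
[1] after face(E): (4, 0) facing east
all 8 alternatives checked — unique.

face(E)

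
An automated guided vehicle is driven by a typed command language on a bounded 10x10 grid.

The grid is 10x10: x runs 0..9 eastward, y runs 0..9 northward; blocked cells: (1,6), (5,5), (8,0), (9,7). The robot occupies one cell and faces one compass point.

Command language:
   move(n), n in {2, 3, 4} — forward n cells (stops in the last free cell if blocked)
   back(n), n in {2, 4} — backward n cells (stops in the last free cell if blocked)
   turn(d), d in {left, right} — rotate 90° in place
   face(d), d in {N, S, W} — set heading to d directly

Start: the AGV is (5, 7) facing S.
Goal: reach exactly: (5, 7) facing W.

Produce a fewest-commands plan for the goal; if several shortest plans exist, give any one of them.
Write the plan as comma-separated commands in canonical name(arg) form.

initial: (5, 7) facing S
t=1 turn(right) ⇒ (5, 7) facing W
no 0-step plan works, so 1 is optimal.

turn(right)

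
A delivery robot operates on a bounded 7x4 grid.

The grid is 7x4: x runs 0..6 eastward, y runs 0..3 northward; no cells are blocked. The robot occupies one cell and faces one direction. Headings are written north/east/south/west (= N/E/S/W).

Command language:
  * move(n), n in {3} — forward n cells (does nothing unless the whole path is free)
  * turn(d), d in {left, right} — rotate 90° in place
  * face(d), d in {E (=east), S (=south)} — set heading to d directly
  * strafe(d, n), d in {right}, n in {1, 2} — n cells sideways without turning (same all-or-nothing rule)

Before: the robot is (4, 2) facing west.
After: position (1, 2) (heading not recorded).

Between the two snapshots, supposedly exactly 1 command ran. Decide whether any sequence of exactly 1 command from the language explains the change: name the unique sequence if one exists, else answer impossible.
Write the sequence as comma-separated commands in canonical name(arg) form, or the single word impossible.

t0: (4, 2) facing west
t=1 move(3) ⇒ (1, 2) facing west
all 7 alternatives checked — unique.

move(3)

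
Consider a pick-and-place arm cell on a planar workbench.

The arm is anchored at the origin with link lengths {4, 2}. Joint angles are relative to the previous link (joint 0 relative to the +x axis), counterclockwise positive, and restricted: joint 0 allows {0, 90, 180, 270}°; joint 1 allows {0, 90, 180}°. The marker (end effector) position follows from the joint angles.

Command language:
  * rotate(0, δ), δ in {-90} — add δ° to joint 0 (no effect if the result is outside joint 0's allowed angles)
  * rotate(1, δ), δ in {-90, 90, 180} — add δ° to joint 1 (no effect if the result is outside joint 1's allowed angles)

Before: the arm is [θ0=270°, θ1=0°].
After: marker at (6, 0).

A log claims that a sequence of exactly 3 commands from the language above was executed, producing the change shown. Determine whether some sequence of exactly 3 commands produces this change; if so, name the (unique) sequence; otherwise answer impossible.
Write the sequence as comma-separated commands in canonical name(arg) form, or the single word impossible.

begin: [θ0=270°, θ1=0°]
1. rotate(0, -90) → [θ0=180°, θ1=0°]
2. rotate(0, -90) → [θ0=90°, θ1=0°]
3. rotate(0, -90) → [θ0=0°, θ1=0°]
no other 3-command option fits: unique.

rotate(0, -90), rotate(0, -90), rotate(0, -90)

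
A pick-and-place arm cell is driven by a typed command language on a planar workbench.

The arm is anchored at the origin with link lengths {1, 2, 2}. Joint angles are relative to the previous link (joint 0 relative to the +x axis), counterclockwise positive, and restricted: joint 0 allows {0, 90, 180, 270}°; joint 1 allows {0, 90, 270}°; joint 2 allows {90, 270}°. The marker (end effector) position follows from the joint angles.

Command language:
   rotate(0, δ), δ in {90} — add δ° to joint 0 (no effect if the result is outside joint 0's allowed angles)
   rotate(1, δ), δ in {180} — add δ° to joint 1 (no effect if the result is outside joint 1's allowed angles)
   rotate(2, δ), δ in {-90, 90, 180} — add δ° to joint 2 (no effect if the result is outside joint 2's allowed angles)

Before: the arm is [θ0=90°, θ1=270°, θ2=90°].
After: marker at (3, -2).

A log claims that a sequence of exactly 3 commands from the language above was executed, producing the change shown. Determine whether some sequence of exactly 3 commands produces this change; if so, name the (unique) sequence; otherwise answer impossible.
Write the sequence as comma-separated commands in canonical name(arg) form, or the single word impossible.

start: [θ0=90°, θ1=270°, θ2=90°]
1. rotate(0, 90) → [θ0=180°, θ1=270°, θ2=90°]
2. rotate(0, 90) → [θ0=270°, θ1=270°, θ2=90°]
3. rotate(0, 90) → [θ0=0°, θ1=270°, θ2=90°]
all 125 alternatives checked — unique.

rotate(0, 90), rotate(0, 90), rotate(0, 90)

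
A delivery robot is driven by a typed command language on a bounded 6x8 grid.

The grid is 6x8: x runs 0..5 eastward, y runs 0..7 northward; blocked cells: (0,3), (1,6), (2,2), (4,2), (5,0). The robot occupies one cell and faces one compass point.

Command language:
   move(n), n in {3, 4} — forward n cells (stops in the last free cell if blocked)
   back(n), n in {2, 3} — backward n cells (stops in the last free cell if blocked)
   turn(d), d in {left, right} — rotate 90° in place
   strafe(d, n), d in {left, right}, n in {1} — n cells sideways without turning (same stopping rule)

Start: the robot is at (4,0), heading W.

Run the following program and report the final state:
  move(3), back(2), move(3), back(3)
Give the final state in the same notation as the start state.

at (3,0), heading W

t0: at (4,0), heading W
step 1 (move(3)): at (1,0), heading W
step 2 (back(2)): at (3,0), heading W
step 3 (move(3)): at (0,0), heading W
step 4 (back(3)): at (3,0), heading W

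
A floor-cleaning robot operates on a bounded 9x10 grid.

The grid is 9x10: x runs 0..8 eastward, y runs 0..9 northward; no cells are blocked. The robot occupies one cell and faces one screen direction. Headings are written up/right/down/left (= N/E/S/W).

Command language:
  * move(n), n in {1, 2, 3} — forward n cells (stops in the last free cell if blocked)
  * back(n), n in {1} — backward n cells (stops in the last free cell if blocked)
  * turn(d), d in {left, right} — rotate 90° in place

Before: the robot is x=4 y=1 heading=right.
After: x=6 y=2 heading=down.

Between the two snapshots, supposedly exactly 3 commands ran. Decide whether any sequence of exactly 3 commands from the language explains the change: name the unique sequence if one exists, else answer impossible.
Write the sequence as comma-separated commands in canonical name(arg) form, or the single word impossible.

key: order matters: swapping move(2) and back(1) lands elsewhere
start: x=4 y=1 heading=right
step 1 (move(2)): x=6 y=1 heading=right
step 2 (turn(right)): x=6 y=1 heading=down
step 3 (back(1)): x=6 y=2 heading=down
no other 3-command option fits: unique.

move(2), turn(right), back(1)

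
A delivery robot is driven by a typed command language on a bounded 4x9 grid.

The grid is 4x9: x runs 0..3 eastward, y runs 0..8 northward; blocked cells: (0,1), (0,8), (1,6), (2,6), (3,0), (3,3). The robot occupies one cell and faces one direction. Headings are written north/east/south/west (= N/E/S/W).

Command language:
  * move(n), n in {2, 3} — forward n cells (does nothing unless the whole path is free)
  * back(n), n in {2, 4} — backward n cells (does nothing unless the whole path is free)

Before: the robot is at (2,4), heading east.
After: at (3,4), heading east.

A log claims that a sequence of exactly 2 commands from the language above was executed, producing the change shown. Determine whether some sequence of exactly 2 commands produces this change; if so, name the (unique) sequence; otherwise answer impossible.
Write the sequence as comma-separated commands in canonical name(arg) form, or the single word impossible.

key: still facing E at the end — nothing in the sequence rotates
t0: at (2,4), heading east
step 1 (back(2)): at (0,4), heading east
step 2 (move(3)): at (3,4), heading east
all 16 alternatives checked — unique.

back(2), move(3)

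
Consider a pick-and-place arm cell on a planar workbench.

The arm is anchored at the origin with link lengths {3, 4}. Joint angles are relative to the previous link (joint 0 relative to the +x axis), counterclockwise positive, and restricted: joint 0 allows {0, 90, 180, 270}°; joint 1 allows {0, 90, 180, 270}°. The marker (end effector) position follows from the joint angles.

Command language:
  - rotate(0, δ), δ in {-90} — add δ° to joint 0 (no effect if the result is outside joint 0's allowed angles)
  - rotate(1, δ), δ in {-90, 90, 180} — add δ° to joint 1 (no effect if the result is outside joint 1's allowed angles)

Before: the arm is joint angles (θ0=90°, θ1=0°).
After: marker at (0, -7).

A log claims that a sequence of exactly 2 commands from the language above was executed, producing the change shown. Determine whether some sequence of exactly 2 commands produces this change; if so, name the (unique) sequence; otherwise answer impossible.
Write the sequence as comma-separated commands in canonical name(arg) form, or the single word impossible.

start: joint angles (θ0=90°, θ1=0°)
[1] after rotate(0, -90): joint angles (θ0=0°, θ1=0°)
[2] after rotate(0, -90): joint angles (θ0=270°, θ1=0°)
no rival 2-sequence matches.

rotate(0, -90), rotate(0, -90)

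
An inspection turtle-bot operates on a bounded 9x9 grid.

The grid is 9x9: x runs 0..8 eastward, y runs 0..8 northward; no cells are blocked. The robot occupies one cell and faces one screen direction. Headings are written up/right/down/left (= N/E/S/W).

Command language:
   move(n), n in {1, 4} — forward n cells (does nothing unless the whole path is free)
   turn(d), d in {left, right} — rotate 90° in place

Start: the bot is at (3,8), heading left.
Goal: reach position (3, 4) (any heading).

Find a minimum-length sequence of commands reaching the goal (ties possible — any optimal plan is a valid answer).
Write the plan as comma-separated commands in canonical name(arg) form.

begin: at (3,8), heading left
[1] after turn(left): at (3,8), heading down
[2] after move(4): at (3,4), heading down
no 1-step plan works, so 2 is optimal.

turn(left), move(4)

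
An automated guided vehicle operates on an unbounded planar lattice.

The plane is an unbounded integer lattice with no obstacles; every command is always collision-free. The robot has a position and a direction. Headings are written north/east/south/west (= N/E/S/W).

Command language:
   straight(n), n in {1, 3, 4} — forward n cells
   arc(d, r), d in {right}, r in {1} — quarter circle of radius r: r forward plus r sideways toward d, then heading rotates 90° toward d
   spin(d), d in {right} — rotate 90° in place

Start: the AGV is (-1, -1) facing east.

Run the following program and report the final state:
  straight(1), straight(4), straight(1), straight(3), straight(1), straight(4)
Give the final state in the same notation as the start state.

(13, -1) facing east

start: (-1, -1) facing east
1. straight(1) → (0, -1) facing east
2. straight(4) → (4, -1) facing east
3. straight(1) → (5, -1) facing east
4. straight(3) → (8, -1) facing east
5. straight(1) → (9, -1) facing east
6. straight(4) → (13, -1) facing east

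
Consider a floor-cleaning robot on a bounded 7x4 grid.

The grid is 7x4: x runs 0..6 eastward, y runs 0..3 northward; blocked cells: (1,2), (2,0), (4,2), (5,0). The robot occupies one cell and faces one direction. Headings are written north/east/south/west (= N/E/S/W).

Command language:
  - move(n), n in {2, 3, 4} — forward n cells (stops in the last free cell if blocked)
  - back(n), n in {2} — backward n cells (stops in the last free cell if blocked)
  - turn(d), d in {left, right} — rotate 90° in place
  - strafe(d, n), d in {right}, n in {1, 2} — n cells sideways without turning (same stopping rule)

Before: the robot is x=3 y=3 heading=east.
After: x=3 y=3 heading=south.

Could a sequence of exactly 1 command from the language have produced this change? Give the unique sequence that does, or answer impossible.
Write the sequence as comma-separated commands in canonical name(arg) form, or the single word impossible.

turn(right)

key: parked at (3,3) the whole time — nothing moves the robot
t0: x=3 y=3 heading=east
step 1 (turn(right)): x=3 y=3 heading=south
no other 1-command option fits: unique.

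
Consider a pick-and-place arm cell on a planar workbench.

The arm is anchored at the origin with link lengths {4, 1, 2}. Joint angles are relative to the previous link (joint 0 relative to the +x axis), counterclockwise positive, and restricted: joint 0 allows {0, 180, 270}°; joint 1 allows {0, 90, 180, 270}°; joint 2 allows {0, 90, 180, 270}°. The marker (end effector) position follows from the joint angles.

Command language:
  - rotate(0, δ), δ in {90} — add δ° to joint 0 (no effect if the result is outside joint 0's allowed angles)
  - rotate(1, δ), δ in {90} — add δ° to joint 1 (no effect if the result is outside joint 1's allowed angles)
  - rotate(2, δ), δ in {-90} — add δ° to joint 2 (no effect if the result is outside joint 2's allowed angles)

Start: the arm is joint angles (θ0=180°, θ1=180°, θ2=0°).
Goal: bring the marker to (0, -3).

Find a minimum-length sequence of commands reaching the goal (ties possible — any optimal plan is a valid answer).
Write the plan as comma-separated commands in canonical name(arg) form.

begin: joint angles (θ0=180°, θ1=180°, θ2=0°)
t=1 rotate(1, 90) ⇒ joint angles (θ0=180°, θ1=270°, θ2=0°)
t=2 rotate(1, 90) ⇒ joint angles (θ0=180°, θ1=0°, θ2=0°)
t=3 rotate(2, -90) ⇒ joint angles (θ0=180°, θ1=0°, θ2=270°)
t=4 rotate(2, -90) ⇒ joint angles (θ0=180°, θ1=0°, θ2=180°)
t=5 rotate(0, 90) ⇒ joint angles (θ0=270°, θ1=0°, θ2=180°)
shorter routes all fall short; 5 is best.

rotate(1, 90), rotate(1, 90), rotate(2, -90), rotate(2, -90), rotate(0, 90)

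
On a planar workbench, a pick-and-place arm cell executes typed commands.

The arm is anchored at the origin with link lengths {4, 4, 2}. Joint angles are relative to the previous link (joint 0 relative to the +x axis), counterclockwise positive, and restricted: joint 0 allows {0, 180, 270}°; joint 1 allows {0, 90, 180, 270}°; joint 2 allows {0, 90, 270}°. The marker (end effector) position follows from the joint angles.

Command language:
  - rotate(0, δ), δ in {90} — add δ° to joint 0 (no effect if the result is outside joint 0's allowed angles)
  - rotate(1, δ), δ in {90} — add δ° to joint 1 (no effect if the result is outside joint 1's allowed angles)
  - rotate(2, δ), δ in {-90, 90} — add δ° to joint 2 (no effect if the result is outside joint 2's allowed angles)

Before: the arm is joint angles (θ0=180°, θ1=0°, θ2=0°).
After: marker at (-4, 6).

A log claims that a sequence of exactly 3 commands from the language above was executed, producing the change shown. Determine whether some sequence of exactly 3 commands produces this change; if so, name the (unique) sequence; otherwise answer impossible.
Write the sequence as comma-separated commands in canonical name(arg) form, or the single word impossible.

rotate(1, 90), rotate(1, 90), rotate(1, 90)

begin: joint angles (θ0=180°, θ1=0°, θ2=0°)
[1] after rotate(1, 90): joint angles (θ0=180°, θ1=90°, θ2=0°)
[2] after rotate(1, 90): joint angles (θ0=180°, θ1=180°, θ2=0°)
[3] after rotate(1, 90): joint angles (θ0=180°, θ1=270°, θ2=0°)
all 64 alternatives checked — unique.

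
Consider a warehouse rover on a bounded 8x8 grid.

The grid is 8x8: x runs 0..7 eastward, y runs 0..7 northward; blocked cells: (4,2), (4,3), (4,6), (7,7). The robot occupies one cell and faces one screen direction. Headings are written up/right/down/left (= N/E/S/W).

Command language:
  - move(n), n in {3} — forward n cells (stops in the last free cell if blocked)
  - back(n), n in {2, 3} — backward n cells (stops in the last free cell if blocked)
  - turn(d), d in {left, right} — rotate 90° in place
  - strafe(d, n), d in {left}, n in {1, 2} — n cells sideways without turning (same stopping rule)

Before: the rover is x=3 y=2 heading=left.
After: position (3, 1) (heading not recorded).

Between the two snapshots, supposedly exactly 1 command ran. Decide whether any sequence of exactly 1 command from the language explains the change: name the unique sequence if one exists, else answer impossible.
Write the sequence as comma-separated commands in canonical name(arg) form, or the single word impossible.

begin: x=3 y=2 heading=left
t=1 strafe(left, 1) ⇒ x=3 y=1 heading=left
no rival 1-sequence matches.

strafe(left, 1)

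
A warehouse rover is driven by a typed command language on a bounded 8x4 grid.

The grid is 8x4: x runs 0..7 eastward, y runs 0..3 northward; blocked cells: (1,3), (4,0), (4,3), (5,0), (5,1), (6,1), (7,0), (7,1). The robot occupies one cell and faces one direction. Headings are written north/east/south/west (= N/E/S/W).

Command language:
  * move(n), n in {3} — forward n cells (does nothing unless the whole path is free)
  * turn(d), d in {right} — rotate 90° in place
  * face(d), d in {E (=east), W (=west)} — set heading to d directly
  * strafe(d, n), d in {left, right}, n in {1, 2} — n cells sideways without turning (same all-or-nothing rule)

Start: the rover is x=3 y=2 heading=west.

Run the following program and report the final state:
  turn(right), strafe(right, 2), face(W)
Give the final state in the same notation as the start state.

from: x=3 y=2 heading=west
[1] after turn(right): x=3 y=2 heading=north
[2] after strafe(right, 2): x=5 y=2 heading=north
[3] after face(W): x=5 y=2 heading=west

x=5 y=2 heading=west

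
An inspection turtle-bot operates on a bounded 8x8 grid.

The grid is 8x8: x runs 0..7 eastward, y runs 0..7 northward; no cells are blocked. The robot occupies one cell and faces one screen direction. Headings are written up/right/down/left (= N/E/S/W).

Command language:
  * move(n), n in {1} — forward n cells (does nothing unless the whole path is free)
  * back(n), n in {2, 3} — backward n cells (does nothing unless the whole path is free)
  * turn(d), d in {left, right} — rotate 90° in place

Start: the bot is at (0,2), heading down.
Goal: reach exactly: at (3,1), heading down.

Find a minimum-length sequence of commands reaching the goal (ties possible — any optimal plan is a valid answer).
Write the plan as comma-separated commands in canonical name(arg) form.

move(1), turn(right), back(3), turn(left)

t0: at (0,2), heading down
[1] after move(1): at (0,1), heading down
[2] after turn(right): at (0,1), heading left
[3] after back(3): at (3,1), heading left
[4] after turn(left): at (3,1), heading down
minimal: 4 command(s), checked below 4.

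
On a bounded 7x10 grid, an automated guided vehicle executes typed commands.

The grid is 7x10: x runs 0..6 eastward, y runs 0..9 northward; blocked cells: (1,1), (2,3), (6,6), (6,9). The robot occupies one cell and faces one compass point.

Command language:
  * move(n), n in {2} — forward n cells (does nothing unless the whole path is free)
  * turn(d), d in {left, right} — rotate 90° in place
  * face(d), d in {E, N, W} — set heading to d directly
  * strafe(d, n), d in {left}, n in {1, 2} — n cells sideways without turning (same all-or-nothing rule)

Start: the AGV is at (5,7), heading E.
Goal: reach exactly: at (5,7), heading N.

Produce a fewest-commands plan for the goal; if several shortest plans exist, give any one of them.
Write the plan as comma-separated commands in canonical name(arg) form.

from: at (5,7), heading E
step 1 (face(N)): at (5,7), heading N
nothing shorter than 1 reaches the goal.

face(N)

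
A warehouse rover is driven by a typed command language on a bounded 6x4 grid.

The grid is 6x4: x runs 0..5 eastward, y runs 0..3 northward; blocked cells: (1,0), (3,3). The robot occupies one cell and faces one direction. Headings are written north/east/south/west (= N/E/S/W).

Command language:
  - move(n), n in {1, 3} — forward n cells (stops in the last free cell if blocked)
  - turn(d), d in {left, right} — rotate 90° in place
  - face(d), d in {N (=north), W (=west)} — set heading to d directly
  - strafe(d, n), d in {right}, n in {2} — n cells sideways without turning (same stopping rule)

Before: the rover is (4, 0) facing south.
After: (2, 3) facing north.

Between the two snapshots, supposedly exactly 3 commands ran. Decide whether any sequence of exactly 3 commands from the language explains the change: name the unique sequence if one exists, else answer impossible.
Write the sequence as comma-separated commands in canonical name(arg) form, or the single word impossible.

key: position moved to (2,3) AND the heading swung to N — translation plus rotation needed
initial: (4, 0) facing south
[1] after strafe(right, 2): (2, 0) facing south
[2] after face(N): (2, 0) facing north
[3] after move(3): (2, 3) facing north
uniquely the one of 343 3-step routes that fits.

strafe(right, 2), face(N), move(3)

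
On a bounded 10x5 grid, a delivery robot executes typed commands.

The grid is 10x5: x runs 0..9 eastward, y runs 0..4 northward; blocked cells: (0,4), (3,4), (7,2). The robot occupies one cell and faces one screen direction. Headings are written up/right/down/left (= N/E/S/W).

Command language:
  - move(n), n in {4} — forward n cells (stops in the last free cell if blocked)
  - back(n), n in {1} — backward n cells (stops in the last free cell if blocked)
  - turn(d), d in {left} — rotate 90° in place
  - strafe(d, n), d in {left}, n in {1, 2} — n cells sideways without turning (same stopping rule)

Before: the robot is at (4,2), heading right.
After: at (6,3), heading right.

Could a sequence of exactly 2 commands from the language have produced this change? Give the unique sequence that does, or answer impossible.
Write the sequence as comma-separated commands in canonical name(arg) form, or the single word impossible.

key: heading stays E — no command in the sequence turns
begin: at (4,2), heading right
[1] after move(4): at (6,2), heading right
[2] after strafe(left, 1): at (6,3), heading right
uniquely the one of 25 2-step routes that fits.

move(4), strafe(left, 1)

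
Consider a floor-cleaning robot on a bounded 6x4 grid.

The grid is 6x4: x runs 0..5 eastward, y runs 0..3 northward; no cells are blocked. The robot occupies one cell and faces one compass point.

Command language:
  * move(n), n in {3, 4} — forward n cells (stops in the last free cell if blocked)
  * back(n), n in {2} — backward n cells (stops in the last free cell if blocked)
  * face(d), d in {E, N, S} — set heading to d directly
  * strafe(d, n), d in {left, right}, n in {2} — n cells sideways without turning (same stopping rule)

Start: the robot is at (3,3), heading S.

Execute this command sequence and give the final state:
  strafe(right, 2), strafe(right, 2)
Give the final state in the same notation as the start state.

at (0,3), heading S

begin: at (3,3), heading S
1. strafe(right, 2) → at (1,3), heading S
2. strafe(right, 2) → at (0,3), heading S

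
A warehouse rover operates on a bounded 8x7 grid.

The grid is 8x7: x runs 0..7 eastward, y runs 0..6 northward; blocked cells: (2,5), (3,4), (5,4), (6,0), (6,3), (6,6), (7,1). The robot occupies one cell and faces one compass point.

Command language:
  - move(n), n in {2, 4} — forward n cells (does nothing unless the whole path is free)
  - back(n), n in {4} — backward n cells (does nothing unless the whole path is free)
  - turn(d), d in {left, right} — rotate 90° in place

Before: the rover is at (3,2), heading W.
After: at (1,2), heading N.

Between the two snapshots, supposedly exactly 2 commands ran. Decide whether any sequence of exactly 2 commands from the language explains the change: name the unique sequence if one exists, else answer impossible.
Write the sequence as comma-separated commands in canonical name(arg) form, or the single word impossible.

key: position moved to (1,2) AND the heading swung to N — translation plus rotation needed
begin: at (3,2), heading W
step 1 (move(2)): at (1,2), heading W
step 2 (turn(right)): at (1,2), heading N
no rival 2-sequence matches.

move(2), turn(right)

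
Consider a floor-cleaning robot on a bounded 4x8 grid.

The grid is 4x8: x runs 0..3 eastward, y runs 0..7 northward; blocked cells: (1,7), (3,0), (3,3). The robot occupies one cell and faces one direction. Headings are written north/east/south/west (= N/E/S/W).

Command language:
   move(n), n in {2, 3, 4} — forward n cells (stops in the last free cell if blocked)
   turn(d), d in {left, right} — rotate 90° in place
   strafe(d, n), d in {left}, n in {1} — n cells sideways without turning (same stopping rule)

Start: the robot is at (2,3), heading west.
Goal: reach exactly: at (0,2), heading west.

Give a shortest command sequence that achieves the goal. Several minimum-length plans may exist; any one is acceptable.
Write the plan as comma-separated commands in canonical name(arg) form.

begin: at (2,3), heading west
t=1 move(4) ⇒ at (0,3), heading west
t=2 strafe(left, 1) ⇒ at (0,2), heading west
no 1-step plan works, so 2 is optimal.

move(4), strafe(left, 1)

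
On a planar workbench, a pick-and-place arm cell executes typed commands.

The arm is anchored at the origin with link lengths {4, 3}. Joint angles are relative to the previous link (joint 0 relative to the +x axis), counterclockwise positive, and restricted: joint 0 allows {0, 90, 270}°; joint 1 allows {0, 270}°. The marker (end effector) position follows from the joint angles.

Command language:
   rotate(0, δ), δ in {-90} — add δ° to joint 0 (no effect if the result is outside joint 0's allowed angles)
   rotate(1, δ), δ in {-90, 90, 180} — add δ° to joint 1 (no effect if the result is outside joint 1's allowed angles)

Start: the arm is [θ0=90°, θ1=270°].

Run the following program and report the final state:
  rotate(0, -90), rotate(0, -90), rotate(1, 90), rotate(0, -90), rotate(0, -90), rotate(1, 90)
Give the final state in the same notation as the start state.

[θ0=270°, θ1=0°]

t0: [θ0=90°, θ1=270°]
step 1 (rotate(0, -90)): [θ0=0°, θ1=270°]
step 2 (rotate(0, -90)): [θ0=270°, θ1=270°]
step 3 (rotate(1, 90)): [θ0=270°, θ1=0°]
step 4 (rotate(0, -90)): [θ0=270°, θ1=0°]
step 5 (rotate(0, -90)): [θ0=270°, θ1=0°]
step 6 (rotate(1, 90)): [θ0=270°, θ1=0°]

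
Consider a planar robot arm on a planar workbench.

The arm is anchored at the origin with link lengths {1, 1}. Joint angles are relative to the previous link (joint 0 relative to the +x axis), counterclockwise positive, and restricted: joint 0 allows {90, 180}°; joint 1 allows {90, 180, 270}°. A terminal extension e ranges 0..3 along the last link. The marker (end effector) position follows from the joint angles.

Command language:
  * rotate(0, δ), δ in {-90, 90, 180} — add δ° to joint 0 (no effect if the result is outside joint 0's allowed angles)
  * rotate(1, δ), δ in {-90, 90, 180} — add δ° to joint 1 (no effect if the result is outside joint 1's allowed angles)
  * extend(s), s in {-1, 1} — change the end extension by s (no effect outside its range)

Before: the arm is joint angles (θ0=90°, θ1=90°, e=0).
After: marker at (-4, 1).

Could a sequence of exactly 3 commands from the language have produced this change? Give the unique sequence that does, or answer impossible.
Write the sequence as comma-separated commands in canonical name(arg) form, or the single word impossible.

extend(1), extend(1), extend(1)

t0: joint angles (θ0=90°, θ1=90°, e=0)
t=1 extend(1) ⇒ joint angles (θ0=90°, θ1=90°, e=1)
t=2 extend(1) ⇒ joint angles (θ0=90°, θ1=90°, e=2)
t=3 extend(1) ⇒ joint angles (θ0=90°, θ1=90°, e=3)
uniquely the one of 512 3-step routes that fits.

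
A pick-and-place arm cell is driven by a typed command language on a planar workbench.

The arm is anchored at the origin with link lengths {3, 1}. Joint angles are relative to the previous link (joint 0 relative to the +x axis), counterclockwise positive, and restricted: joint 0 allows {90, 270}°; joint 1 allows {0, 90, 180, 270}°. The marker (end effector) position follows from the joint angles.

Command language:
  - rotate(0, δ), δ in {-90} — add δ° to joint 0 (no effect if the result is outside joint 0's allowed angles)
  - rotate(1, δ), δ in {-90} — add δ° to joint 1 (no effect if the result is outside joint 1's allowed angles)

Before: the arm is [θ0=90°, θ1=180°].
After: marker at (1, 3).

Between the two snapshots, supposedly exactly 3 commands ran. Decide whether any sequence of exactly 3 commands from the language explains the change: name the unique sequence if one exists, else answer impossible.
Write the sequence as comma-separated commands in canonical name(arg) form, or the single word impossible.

initial: [θ0=90°, θ1=180°]
t=1 rotate(1, -90) ⇒ [θ0=90°, θ1=90°]
t=2 rotate(1, -90) ⇒ [θ0=90°, θ1=0°]
t=3 rotate(1, -90) ⇒ [θ0=90°, θ1=270°]
uniquely the one of 8 3-step routes that fits.

rotate(1, -90), rotate(1, -90), rotate(1, -90)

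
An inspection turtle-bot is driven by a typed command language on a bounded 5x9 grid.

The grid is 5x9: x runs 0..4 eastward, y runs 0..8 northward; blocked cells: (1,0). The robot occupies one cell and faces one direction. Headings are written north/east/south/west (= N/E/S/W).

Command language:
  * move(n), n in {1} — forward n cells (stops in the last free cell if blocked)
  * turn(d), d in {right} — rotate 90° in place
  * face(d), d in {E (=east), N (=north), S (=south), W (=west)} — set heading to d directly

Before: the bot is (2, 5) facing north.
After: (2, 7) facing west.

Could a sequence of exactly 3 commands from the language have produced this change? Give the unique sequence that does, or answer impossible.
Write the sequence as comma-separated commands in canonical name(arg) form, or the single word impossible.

key: position moved to (2,7) AND the heading swung to W — translation plus rotation needed
initial: (2, 5) facing north
[1] after move(1): (2, 6) facing north
[2] after move(1): (2, 7) facing north
[3] after face(W): (2, 7) facing west
all 216 alternatives checked — unique.

move(1), move(1), face(W)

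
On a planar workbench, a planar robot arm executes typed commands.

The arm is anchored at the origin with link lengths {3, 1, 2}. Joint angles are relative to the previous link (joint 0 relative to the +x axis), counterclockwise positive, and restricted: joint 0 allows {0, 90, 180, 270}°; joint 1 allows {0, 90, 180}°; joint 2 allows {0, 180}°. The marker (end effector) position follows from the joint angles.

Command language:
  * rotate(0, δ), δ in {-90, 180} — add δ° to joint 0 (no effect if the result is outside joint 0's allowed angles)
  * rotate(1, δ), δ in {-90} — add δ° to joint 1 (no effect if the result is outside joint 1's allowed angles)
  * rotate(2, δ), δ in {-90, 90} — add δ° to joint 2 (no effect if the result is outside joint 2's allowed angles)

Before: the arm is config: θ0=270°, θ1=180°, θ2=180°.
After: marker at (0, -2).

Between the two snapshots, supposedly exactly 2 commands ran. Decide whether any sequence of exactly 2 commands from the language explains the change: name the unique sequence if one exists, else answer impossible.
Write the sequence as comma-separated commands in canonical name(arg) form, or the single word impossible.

rotate(1, -90), rotate(1, -90)

from: config: θ0=270°, θ1=180°, θ2=180°
step 1 (rotate(1, -90)): config: θ0=270°, θ1=90°, θ2=180°
step 2 (rotate(1, -90)): config: θ0=270°, θ1=0°, θ2=180°
no other 2-command option fits: unique.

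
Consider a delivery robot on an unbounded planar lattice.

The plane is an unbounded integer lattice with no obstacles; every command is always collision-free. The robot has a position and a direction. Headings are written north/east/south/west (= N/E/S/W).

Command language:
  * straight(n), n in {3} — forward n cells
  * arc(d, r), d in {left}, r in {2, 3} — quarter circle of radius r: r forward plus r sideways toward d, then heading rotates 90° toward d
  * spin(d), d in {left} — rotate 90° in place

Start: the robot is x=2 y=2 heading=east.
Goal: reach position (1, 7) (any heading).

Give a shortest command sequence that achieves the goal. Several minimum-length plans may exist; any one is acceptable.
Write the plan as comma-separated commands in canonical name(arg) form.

start: x=2 y=2 heading=east
[1] after arc(left, 2): x=4 y=4 heading=north
[2] after arc(left, 3): x=1 y=7 heading=west
minimal: 2 command(s), checked below 2.

arc(left, 2), arc(left, 3)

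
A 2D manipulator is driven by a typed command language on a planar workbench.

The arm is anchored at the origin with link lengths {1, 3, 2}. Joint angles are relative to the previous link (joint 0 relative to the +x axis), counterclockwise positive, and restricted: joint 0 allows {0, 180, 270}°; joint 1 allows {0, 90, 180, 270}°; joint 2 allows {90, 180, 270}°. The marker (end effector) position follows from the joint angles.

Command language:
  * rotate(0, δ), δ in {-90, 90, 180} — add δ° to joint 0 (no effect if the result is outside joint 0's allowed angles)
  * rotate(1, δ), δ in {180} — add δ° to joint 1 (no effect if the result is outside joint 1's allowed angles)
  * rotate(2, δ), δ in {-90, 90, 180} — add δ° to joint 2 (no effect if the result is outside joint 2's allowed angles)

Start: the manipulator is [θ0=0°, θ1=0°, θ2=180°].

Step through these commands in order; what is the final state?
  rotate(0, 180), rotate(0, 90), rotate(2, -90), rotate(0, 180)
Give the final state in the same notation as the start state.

[θ0=270°, θ1=0°, θ2=90°]

begin: [θ0=0°, θ1=0°, θ2=180°]
t=1 rotate(0, 180) ⇒ [θ0=180°, θ1=0°, θ2=180°]
t=2 rotate(0, 90) ⇒ [θ0=270°, θ1=0°, θ2=180°]
t=3 rotate(2, -90) ⇒ [θ0=270°, θ1=0°, θ2=90°]
t=4 rotate(0, 180) ⇒ [θ0=270°, θ1=0°, θ2=90°]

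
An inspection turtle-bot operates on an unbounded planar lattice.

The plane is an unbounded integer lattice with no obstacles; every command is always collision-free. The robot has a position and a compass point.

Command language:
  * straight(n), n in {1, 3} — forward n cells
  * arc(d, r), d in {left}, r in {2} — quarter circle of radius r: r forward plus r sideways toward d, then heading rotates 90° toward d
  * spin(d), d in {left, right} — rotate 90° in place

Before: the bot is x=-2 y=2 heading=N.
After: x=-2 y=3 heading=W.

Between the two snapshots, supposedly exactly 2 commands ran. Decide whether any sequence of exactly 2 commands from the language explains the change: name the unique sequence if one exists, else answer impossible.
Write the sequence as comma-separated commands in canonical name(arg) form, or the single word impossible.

straight(1), spin(left)

key: order matters: swapping straight(1) and spin(left) lands elsewhere
start: x=-2 y=2 heading=N
[1] after straight(1): x=-2 y=3 heading=N
[2] after spin(left): x=-2 y=3 heading=W
no other 2-command option fits: unique.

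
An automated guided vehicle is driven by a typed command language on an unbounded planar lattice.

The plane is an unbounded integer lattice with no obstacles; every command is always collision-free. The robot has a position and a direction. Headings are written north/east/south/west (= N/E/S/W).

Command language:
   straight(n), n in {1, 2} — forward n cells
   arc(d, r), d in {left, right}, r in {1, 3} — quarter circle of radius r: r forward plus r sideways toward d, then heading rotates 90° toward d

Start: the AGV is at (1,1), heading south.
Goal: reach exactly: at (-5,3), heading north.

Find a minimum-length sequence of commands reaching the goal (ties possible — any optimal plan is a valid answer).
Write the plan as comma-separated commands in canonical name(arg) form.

arc(right, 3), arc(right, 3), straight(2)

begin: at (1,1), heading south
[1] after arc(right, 3): at (-2,-2), heading west
[2] after arc(right, 3): at (-5,1), heading north
[3] after straight(2): at (-5,3), heading north
nothing shorter than 3 reaches the goal.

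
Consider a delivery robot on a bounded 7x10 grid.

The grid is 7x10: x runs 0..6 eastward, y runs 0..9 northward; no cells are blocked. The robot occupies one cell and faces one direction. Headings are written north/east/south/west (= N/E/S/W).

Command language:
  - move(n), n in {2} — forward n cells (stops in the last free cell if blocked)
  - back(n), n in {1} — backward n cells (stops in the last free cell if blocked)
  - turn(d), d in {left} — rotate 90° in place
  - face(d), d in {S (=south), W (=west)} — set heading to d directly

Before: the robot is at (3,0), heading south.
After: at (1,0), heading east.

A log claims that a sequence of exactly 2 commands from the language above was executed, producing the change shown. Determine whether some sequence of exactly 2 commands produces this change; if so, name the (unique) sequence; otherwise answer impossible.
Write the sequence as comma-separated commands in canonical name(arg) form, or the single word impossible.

no 2-step route produces this change.

impossible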